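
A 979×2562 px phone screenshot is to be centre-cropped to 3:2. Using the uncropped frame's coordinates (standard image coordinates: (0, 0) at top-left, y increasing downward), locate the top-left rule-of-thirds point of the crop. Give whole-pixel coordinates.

(326, 1172)

979/2562 < 3/2, so the 3:2 crop keeps the full width 979 and trims height to 979 × 2/3 = 652.67 px.
Top offset = (2562 − 652.67)/2 = 954.67 px; left offset = 0.
Top-left is one-third across and one-third down within the crop:
x = 0.00 + 1 × 979.00/3 ≈ 326; y = 954.67 + 1 × 652.67/3 ≈ 1172.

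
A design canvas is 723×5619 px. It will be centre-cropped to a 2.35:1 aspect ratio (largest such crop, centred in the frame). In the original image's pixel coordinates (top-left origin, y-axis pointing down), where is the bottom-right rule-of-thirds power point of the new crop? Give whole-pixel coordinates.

723/5619 < 2.35/1, so the 2.35:1 crop keeps the full width 723 and trims height to 723 × 1/2.35 = 307.66 px.
Top offset = (5619 − 307.66)/2 = 2655.67 px; left offset = 0.
Bottom-right is two-thirds across and two-thirds down within the crop:
x = 0.00 + 2 × 723.00/3 ≈ 482; y = 2655.67 + 2 × 307.66/3 ≈ 2861.

x = 482 px, y = 2861 px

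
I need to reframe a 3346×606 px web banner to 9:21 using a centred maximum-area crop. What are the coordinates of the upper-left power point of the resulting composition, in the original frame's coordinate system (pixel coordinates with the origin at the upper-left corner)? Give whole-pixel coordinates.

3346/606 > 9/21, so the 9:21 crop keeps the full height 606 and trims width to 606 × 9/21 = 259.71 px.
Left offset = (3346 − 259.71)/2 = 1543.14 px; top offset = 0.
Upper-left is one-third across and one-third down within the crop:
x = 1543.14 + 1 × 259.71/3 ≈ 1630; y = 0.00 + 1 × 606.00/3 ≈ 202.

x = 1630 px, y = 202 px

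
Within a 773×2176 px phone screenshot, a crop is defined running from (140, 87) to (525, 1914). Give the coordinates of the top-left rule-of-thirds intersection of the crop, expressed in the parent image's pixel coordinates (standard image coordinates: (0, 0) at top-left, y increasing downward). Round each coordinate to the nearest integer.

(268, 696)

Crop width = 525 − 140 = 385 px; one third is 128.33 px.
Crop height = 1914 − 87 = 1827 px; one third is 609.00 px.
The top-left point is one-third across and one-third down within the crop:
x = 140 + 1 × 128.33 ≈ 268; y = 87 + 1 × 609.00 ≈ 696.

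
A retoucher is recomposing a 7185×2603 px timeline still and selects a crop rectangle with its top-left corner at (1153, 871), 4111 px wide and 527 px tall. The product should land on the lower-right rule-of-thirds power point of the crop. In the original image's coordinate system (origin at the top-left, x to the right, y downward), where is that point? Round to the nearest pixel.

One third of the crop width 4111 is 1370.33 px.
One third of the crop height 527 is 175.67 px.
The lower-right point is two-thirds across and two-thirds down within the crop:
x = 1153 + 2 × 1370.33 ≈ 3894; y = 871 + 2 × 175.67 ≈ 1222.

x = 3894 px, y = 1222 px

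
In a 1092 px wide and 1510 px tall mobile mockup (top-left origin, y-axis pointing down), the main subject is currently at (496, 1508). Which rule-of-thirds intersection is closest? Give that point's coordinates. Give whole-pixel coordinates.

Third lines: x ∈ {364, 728}, y ∈ {503, 1007}.
496 is closer to x = 364; 1508 is closer to y = 1007.
So the nearest intersection is the lower-left power point.

(364, 1007)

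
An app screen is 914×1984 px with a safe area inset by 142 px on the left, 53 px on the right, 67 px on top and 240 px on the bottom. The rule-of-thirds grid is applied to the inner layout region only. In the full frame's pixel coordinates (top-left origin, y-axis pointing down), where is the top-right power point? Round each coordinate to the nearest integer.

Content width = 914 − 142 − 53 = 719 px; content height = 1984 − 67 − 240 = 1677 px.
Top-right is two-thirds across and one-third down within the inner layout region.
x = 142 + 2 × 719/3 = 142 + 479.33 ≈ 621
y = 67 + 1 × 1677/3 = 67 + 559.00 ≈ 626

x = 621 px, y = 626 px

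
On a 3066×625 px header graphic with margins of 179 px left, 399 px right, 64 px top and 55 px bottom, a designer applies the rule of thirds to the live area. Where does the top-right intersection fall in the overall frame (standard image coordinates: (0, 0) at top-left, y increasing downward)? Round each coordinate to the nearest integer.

x = 1838 px, y = 233 px

Content width = 3066 − 179 − 399 = 2488 px; content height = 625 − 64 − 55 = 506 px.
Top-right is two-thirds across and one-third down within the live area.
x = 179 + 2 × 2488/3 = 179 + 1658.67 ≈ 1838
y = 64 + 1 × 506/3 = 64 + 168.67 ≈ 233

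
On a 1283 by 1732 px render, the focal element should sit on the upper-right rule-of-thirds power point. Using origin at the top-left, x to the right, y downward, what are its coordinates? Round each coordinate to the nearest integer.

The upper-right point sits two-thirds of the way across and one-third of the way down.
x = 2 × 1283/3 ≈ 855; y = 1 × 1732/3 ≈ 577.

(855, 577)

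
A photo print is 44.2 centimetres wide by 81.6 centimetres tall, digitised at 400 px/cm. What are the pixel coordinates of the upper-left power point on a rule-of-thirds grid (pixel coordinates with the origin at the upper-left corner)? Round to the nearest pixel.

In pixels the canvas is 44.2 × 400 = 17680 wide and 81.6 × 400 = 32640 tall.
The upper-left point is one-third across and one-third down:
x = 1 × 17680/3 ≈ 5893; y = 1 × 32640/3 ≈ 10880.

(5893, 10880)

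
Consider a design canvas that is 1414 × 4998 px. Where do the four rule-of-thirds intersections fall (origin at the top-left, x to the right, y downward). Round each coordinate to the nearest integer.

One third of 1414 is 471.33; one third of 4998 is 1666.
Vertical third lines at x = 471 and x = 943; horizontal third lines at y = 1666 and y = 3332.

(471, 1666), (943, 1666), (471, 3332), (943, 3332)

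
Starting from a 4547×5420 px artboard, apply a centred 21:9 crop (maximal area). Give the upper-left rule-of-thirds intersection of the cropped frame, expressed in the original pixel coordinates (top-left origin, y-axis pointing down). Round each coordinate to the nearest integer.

4547/5420 < 21/9, so the 21:9 crop keeps the full width 4547 and trims height to 4547 × 9/21 = 1948.71 px.
Top offset = (5420 − 1948.71)/2 = 1735.64 px; left offset = 0.
Upper-left is one-third across and one-third down within the crop:
x = 0.00 + 1 × 4547.00/3 ≈ 1516; y = 1735.64 + 1 × 1948.71/3 ≈ 2385.

(1516, 2385)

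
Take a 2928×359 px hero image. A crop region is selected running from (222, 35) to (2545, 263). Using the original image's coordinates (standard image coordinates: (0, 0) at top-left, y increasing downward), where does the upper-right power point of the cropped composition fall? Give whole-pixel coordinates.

Crop width = 2545 − 222 = 2323 px; one third is 774.33 px.
Crop height = 263 − 35 = 228 px; one third is 76.00 px.
The upper-right point is two-thirds across and one-third down within the crop:
x = 222 + 2 × 774.33 ≈ 1771; y = 35 + 1 × 76.00 ≈ 111.

x = 1771 px, y = 111 px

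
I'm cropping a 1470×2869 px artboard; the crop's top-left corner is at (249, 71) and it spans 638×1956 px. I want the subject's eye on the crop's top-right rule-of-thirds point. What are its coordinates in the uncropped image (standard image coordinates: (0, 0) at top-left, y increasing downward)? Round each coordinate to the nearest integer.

x = 674 px, y = 723 px

One third of the crop width 638 is 212.67 px.
One third of the crop height 1956 is 652.00 px.
The top-right point is two-thirds across and one-third down within the crop:
x = 249 + 2 × 212.67 ≈ 674; y = 71 + 1 × 652.00 ≈ 723.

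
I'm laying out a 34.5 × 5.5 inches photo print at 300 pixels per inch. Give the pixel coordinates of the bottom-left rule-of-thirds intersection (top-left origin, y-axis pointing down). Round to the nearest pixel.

In pixels the canvas is 34.5 × 300 = 10350 wide and 5.5 × 300 = 1650 tall.
The bottom-left point is one-third across and two-thirds down:
x = 1 × 10350/3 ≈ 3450; y = 2 × 1650/3 ≈ 1100.

(3450, 1100)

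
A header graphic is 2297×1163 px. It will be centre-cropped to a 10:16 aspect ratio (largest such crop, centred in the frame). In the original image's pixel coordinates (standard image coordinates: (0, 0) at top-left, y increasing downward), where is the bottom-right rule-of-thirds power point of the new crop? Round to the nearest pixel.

x = 1270 px, y = 775 px

2297/1163 > 10/16, so the 10:16 crop keeps the full height 1163 and trims width to 1163 × 10/16 = 726.88 px.
Left offset = (2297 − 726.88)/2 = 785.06 px; top offset = 0.
Bottom-right is two-thirds across and two-thirds down within the crop:
x = 785.06 + 2 × 726.88/3 ≈ 1270; y = 0.00 + 2 × 1163.00/3 ≈ 775.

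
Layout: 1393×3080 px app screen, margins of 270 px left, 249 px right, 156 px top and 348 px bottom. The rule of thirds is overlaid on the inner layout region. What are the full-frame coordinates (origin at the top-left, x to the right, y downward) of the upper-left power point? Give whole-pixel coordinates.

x = 561 px, y = 1015 px

Content width = 1393 − 270 − 249 = 874 px; content height = 3080 − 156 − 348 = 2576 px.
Upper-left is one-third across and one-third down within the inner layout region.
x = 270 + 1 × 874/3 = 270 + 291.33 ≈ 561
y = 156 + 1 × 2576/3 = 156 + 858.67 ≈ 1015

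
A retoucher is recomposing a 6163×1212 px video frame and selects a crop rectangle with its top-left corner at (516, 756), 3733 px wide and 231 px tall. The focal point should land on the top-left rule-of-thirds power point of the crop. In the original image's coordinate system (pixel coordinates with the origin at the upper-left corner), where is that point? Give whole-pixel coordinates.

One third of the crop width 3733 is 1244.33 px.
One third of the crop height 231 is 77.00 px.
The top-left point is one-third across and one-third down within the crop:
x = 516 + 1 × 1244.33 ≈ 1760; y = 756 + 1 × 77.00 ≈ 833.

(1760, 833)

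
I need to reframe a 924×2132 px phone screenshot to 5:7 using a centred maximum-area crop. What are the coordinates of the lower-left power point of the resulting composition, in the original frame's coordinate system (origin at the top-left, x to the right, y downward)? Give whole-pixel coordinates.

x = 308 px, y = 1282 px

924/2132 < 5/7, so the 5:7 crop keeps the full width 924 and trims height to 924 × 7/5 = 1293.60 px.
Top offset = (2132 − 1293.60)/2 = 419.20 px; left offset = 0.
Lower-left is one-third across and two-thirds down within the crop:
x = 0.00 + 1 × 924.00/3 ≈ 308; y = 419.20 + 2 × 1293.60/3 ≈ 1282.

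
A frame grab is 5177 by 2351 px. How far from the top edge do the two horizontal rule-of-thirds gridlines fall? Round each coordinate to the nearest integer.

2351 / 3 = 783.67, so the horizontal lines sit at one and two thirds of 2351.

784 px and 1567 px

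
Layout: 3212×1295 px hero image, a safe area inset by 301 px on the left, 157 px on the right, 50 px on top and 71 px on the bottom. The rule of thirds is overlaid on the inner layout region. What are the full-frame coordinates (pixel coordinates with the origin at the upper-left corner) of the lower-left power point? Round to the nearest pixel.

Content width = 3212 − 301 − 157 = 2754 px; content height = 1295 − 50 − 71 = 1174 px.
Lower-left is one-third across and two-thirds down within the inner layout region.
x = 301 + 1 × 2754/3 = 301 + 918.00 ≈ 1219
y = 50 + 2 × 1174/3 = 50 + 782.67 ≈ 833

(1219, 833)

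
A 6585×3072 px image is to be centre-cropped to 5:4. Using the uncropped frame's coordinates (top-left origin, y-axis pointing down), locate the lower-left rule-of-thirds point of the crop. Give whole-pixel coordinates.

x = 2653 px, y = 2048 px

6585/3072 > 5/4, so the 5:4 crop keeps the full height 3072 and trims width to 3072 × 5/4 = 3840.00 px.
Left offset = (6585 − 3840.00)/2 = 1372.50 px; top offset = 0.
Lower-left is one-third across and two-thirds down within the crop:
x = 1372.50 + 1 × 3840.00/3 ≈ 2653; y = 0.00 + 2 × 3072.00/3 ≈ 2048.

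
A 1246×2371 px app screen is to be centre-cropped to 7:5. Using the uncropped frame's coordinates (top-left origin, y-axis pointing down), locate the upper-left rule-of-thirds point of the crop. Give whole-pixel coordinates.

1246/2371 < 7/5, so the 7:5 crop keeps the full width 1246 and trims height to 1246 × 5/7 = 890.00 px.
Top offset = (2371 − 890.00)/2 = 740.50 px; left offset = 0.
Upper-left is one-third across and one-third down within the crop:
x = 0.00 + 1 × 1246.00/3 ≈ 415; y = 740.50 + 1 × 890.00/3 ≈ 1037.

x = 415 px, y = 1037 px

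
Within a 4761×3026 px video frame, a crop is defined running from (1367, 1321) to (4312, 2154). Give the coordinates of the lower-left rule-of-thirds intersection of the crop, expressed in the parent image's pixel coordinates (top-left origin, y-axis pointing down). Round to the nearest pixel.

x = 2349 px, y = 1876 px

Crop width = 4312 − 1367 = 2945 px; one third is 981.67 px.
Crop height = 2154 − 1321 = 833 px; one third is 277.67 px.
The lower-left point is one-third across and two-thirds down within the crop:
x = 1367 + 1 × 981.67 ≈ 2349; y = 1321 + 2 × 277.67 ≈ 1876.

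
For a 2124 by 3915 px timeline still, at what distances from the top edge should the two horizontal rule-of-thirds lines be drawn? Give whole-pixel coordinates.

y = 1305 px and y = 2610 px

3915 / 3 = 1305, so the horizontal lines sit at one and two thirds of 3915.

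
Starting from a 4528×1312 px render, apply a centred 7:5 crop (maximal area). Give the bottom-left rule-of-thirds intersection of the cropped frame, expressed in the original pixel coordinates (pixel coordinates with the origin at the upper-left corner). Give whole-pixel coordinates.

(1958, 875)

4528/1312 > 7/5, so the 7:5 crop keeps the full height 1312 and trims width to 1312 × 7/5 = 1836.80 px.
Left offset = (4528 − 1836.80)/2 = 1345.60 px; top offset = 0.
Bottom-left is one-third across and two-thirds down within the crop:
x = 1345.60 + 1 × 1836.80/3 ≈ 1958; y = 0.00 + 2 × 1312.00/3 ≈ 875.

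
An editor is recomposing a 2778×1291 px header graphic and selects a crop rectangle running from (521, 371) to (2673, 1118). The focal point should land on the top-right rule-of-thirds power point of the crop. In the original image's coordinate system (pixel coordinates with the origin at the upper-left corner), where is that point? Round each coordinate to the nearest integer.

Crop width = 2673 − 521 = 2152 px; one third is 717.33 px.
Crop height = 1118 − 371 = 747 px; one third is 249.00 px.
The top-right point is two-thirds across and one-third down within the crop:
x = 521 + 2 × 717.33 ≈ 1956; y = 371 + 1 × 249.00 ≈ 620.

(1956, 620)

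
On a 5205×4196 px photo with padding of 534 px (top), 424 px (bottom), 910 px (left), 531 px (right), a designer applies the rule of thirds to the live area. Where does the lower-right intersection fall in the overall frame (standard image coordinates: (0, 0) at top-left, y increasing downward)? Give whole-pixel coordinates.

Content width = 5205 − 910 − 531 = 3764 px; content height = 4196 − 534 − 424 = 3238 px.
Lower-right is two-thirds across and two-thirds down within the live area.
x = 910 + 2 × 3764/3 = 910 + 2509.33 ≈ 3419
y = 534 + 2 × 3238/3 = 534 + 2158.67 ≈ 2693

(3419, 2693)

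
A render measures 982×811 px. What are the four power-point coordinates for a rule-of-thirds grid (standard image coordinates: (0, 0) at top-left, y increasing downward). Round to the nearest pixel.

One third of 982 is 327.33; one third of 811 is 270.33.
Vertical third lines at x = 327 and x = 655; horizontal third lines at y = 270 and y = 541.

(327, 270), (655, 270), (327, 541), (655, 541)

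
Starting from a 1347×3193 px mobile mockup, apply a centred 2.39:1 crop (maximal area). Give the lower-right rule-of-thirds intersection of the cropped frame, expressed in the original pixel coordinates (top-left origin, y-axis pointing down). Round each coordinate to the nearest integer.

(898, 1690)

1347/3193 < 2.39/1, so the 2.39:1 crop keeps the full width 1347 and trims height to 1347 × 1/2.39 = 563.60 px.
Top offset = (3193 − 563.60)/2 = 1314.70 px; left offset = 0.
Lower-right is two-thirds across and two-thirds down within the crop:
x = 0.00 + 2 × 1347.00/3 ≈ 898; y = 1314.70 + 2 × 563.60/3 ≈ 1690.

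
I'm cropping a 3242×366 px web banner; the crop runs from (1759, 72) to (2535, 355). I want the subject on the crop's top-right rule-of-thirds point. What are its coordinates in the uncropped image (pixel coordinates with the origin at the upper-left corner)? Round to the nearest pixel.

(2276, 166)

Crop width = 2535 − 1759 = 776 px; one third is 258.67 px.
Crop height = 355 − 72 = 283 px; one third is 94.33 px.
The top-right point is two-thirds across and one-third down within the crop:
x = 1759 + 2 × 258.67 ≈ 2276; y = 72 + 1 × 94.33 ≈ 166.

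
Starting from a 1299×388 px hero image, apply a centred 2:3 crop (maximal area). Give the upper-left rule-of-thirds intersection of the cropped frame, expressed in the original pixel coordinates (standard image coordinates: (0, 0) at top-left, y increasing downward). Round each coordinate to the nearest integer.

1299/388 > 2/3, so the 2:3 crop keeps the full height 388 and trims width to 388 × 2/3 = 258.67 px.
Left offset = (1299 − 258.67)/2 = 520.17 px; top offset = 0.
Upper-left is one-third across and one-third down within the crop:
x = 520.17 + 1 × 258.67/3 ≈ 606; y = 0.00 + 1 × 388.00/3 ≈ 129.

x = 606 px, y = 129 px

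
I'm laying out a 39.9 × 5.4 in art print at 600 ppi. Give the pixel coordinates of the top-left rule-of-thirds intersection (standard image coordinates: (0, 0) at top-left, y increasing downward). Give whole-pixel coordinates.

In pixels the canvas is 39.9 × 600 = 23940 wide and 5.4 × 600 = 3240 tall.
The top-left point is one-third across and one-third down:
x = 1 × 23940/3 ≈ 7980; y = 1 × 3240/3 ≈ 1080.

(7980, 1080)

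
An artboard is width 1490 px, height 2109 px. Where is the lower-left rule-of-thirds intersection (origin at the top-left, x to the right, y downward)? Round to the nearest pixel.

The lower-left point sits one-third of the way across and two-thirds of the way down.
x = 1 × 1490/3 ≈ 497; y = 2 × 2109/3 ≈ 1406.

(497, 1406)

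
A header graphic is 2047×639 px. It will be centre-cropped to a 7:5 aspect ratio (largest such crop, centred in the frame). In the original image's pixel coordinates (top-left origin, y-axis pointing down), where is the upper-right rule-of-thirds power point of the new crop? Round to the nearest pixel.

(1173, 213)

2047/639 > 7/5, so the 7:5 crop keeps the full height 639 and trims width to 639 × 7/5 = 894.60 px.
Left offset = (2047 − 894.60)/2 = 576.20 px; top offset = 0.
Upper-right is two-thirds across and one-third down within the crop:
x = 576.20 + 2 × 894.60/3 ≈ 1173; y = 0.00 + 1 × 639.00/3 ≈ 213.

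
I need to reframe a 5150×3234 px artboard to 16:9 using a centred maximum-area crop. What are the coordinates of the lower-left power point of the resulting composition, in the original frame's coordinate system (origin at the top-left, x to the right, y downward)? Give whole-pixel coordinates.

5150/3234 < 16/9, so the 16:9 crop keeps the full width 5150 and trims height to 5150 × 9/16 = 2896.88 px.
Top offset = (3234 − 2896.88)/2 = 168.56 px; left offset = 0.
Lower-left is one-third across and two-thirds down within the crop:
x = 0.00 + 1 × 5150.00/3 ≈ 1717; y = 168.56 + 2 × 2896.88/3 ≈ 2100.

(1717, 2100)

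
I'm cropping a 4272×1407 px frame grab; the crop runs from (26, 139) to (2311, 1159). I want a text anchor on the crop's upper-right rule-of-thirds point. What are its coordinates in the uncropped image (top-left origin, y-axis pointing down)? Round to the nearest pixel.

(1549, 479)

Crop width = 2311 − 26 = 2285 px; one third is 761.67 px.
Crop height = 1159 − 139 = 1020 px; one third is 340.00 px.
The upper-right point is two-thirds across and one-third down within the crop:
x = 26 + 2 × 761.67 ≈ 1549; y = 139 + 1 × 340.00 ≈ 479.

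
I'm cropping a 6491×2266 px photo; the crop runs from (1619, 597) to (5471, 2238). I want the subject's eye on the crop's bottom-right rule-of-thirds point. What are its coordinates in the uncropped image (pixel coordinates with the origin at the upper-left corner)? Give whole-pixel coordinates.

Crop width = 5471 − 1619 = 3852 px; one third is 1284.00 px.
Crop height = 2238 − 597 = 1641 px; one third is 547.00 px.
The bottom-right point is two-thirds across and two-thirds down within the crop:
x = 1619 + 2 × 1284.00 ≈ 4187; y = 597 + 2 × 547.00 ≈ 1691.

(4187, 1691)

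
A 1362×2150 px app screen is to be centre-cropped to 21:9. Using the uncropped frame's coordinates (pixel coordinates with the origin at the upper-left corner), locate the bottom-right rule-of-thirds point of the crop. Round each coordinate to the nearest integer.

(908, 1172)

1362/2150 < 21/9, so the 21:9 crop keeps the full width 1362 and trims height to 1362 × 9/21 = 583.71 px.
Top offset = (2150 − 583.71)/2 = 783.14 px; left offset = 0.
Bottom-right is two-thirds across and two-thirds down within the crop:
x = 0.00 + 2 × 1362.00/3 ≈ 908; y = 783.14 + 2 × 583.71/3 ≈ 1172.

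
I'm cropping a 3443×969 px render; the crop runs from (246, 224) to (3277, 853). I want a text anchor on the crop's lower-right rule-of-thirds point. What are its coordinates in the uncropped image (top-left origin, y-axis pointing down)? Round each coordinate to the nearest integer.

x = 2267 px, y = 643 px

Crop width = 3277 − 246 = 3031 px; one third is 1010.33 px.
Crop height = 853 − 224 = 629 px; one third is 209.67 px.
The lower-right point is two-thirds across and two-thirds down within the crop:
x = 246 + 2 × 1010.33 ≈ 2267; y = 224 + 2 × 209.67 ≈ 643.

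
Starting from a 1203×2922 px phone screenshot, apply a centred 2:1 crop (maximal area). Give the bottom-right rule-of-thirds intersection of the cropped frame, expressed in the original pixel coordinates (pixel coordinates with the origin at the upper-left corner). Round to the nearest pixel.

1203/2922 < 2/1, so the 2:1 crop keeps the full width 1203 and trims height to 1203 × 1/2 = 601.50 px.
Top offset = (2922 − 601.50)/2 = 1160.25 px; left offset = 0.
Bottom-right is two-thirds across and two-thirds down within the crop:
x = 0.00 + 2 × 1203.00/3 ≈ 802; y = 1160.25 + 2 × 601.50/3 ≈ 1561.

x = 802 px, y = 1561 px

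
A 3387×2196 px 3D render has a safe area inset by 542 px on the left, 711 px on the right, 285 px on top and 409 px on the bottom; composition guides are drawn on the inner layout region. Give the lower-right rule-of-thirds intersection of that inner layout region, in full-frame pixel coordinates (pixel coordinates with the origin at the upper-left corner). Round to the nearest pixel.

Content width = 3387 − 542 − 711 = 2134 px; content height = 2196 − 285 − 409 = 1502 px.
Lower-right is two-thirds across and two-thirds down within the inner layout region.
x = 542 + 2 × 2134/3 = 542 + 1422.67 ≈ 1965
y = 285 + 2 × 1502/3 = 285 + 1001.33 ≈ 1286

x = 1965 px, y = 1286 px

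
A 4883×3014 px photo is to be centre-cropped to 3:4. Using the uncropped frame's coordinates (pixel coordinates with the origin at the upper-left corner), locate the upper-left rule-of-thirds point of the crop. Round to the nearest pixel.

4883/3014 > 3/4, so the 3:4 crop keeps the full height 3014 and trims width to 3014 × 3/4 = 2260.50 px.
Left offset = (4883 − 2260.50)/2 = 1311.25 px; top offset = 0.
Upper-left is one-third across and one-third down within the crop:
x = 1311.25 + 1 × 2260.50/3 ≈ 2065; y = 0.00 + 1 × 3014.00/3 ≈ 1005.

(2065, 1005)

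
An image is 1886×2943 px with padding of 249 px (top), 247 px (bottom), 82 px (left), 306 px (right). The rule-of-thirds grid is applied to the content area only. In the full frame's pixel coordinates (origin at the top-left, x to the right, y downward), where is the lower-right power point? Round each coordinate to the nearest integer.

Content width = 1886 − 82 − 306 = 1498 px; content height = 2943 − 249 − 247 = 2447 px.
Lower-right is two-thirds across and two-thirds down within the content area.
x = 82 + 2 × 1498/3 = 82 + 998.67 ≈ 1081
y = 249 + 2 × 2447/3 = 249 + 1631.33 ≈ 1880

(1081, 1880)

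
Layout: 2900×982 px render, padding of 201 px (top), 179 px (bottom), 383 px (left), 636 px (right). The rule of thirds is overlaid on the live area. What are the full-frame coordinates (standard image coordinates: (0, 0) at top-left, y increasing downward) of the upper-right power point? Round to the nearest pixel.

(1637, 402)

Content width = 2900 − 383 − 636 = 1881 px; content height = 982 − 201 − 179 = 602 px.
Upper-right is two-thirds across and one-third down within the live area.
x = 383 + 2 × 1881/3 = 383 + 1254.00 ≈ 1637
y = 201 + 1 × 602/3 = 201 + 200.67 ≈ 402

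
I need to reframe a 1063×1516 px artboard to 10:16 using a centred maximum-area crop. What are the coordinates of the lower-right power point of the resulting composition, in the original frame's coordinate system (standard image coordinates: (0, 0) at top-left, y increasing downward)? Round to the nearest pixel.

x = 689 px, y = 1011 px

1063/1516 > 10/16, so the 10:16 crop keeps the full height 1516 and trims width to 1516 × 10/16 = 947.50 px.
Left offset = (1063 − 947.50)/2 = 57.75 px; top offset = 0.
Lower-right is two-thirds across and two-thirds down within the crop:
x = 57.75 + 2 × 947.50/3 ≈ 689; y = 0.00 + 2 × 1516.00/3 ≈ 1011.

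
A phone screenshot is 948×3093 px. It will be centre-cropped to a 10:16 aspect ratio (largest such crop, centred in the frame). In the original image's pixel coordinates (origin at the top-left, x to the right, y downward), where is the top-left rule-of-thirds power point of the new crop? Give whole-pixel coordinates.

(316, 1294)

948/3093 < 10/16, so the 10:16 crop keeps the full width 948 and trims height to 948 × 16/10 = 1516.80 px.
Top offset = (3093 − 1516.80)/2 = 788.10 px; left offset = 0.
Top-left is one-third across and one-third down within the crop:
x = 0.00 + 1 × 948.00/3 ≈ 316; y = 788.10 + 1 × 1516.80/3 ≈ 1294.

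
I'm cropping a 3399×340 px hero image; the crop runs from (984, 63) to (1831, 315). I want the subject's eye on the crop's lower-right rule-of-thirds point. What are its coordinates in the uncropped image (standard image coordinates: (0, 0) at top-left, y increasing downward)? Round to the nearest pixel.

(1549, 231)

Crop width = 1831 − 984 = 847 px; one third is 282.33 px.
Crop height = 315 − 63 = 252 px; one third is 84.00 px.
The lower-right point is two-thirds across and two-thirds down within the crop:
x = 984 + 2 × 282.33 ≈ 1549; y = 63 + 2 × 84.00 ≈ 231.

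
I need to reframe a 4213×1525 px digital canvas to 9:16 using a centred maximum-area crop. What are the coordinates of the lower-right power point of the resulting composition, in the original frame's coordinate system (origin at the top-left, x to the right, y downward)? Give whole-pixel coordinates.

x = 2249 px, y = 1017 px

4213/1525 > 9/16, so the 9:16 crop keeps the full height 1525 and trims width to 1525 × 9/16 = 857.81 px.
Left offset = (4213 − 857.81)/2 = 1677.59 px; top offset = 0.
Lower-right is two-thirds across and two-thirds down within the crop:
x = 1677.59 + 2 × 857.81/3 ≈ 2249; y = 0.00 + 2 × 1525.00/3 ≈ 1017.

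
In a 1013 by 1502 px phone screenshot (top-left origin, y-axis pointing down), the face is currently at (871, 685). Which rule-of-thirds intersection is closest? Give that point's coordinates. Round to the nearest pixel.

Third lines: x ∈ {338, 675}, y ∈ {501, 1001}.
871 is closer to x = 675; 685 is closer to y = 501.
So the nearest intersection is the upper-right power point.

(675, 501)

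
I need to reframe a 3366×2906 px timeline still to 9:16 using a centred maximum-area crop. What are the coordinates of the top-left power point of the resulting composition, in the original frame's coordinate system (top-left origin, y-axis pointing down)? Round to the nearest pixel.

3366/2906 > 9/16, so the 9:16 crop keeps the full height 2906 and trims width to 2906 × 9/16 = 1634.62 px.
Left offset = (3366 − 1634.62)/2 = 865.69 px; top offset = 0.
Top-left is one-third across and one-third down within the crop:
x = 865.69 + 1 × 1634.62/3 ≈ 1411; y = 0.00 + 1 × 2906.00/3 ≈ 969.

(1411, 969)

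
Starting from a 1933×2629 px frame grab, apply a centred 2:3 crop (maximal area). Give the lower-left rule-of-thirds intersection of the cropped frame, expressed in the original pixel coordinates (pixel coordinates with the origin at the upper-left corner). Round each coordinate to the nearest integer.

1933/2629 > 2/3, so the 2:3 crop keeps the full height 2629 and trims width to 2629 × 2/3 = 1752.67 px.
Left offset = (1933 − 1752.67)/2 = 90.17 px; top offset = 0.
Lower-left is one-third across and two-thirds down within the crop:
x = 90.17 + 1 × 1752.67/3 ≈ 674; y = 0.00 + 2 × 2629.00/3 ≈ 1753.

(674, 1753)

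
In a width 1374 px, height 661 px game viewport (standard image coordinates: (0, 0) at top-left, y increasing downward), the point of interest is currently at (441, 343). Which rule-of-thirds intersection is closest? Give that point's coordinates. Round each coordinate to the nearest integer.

(458, 441)

Third lines: x ∈ {458, 916}, y ∈ {220, 441}.
441 is closer to x = 458; 343 is closer to y = 441.
So the nearest intersection is the lower-left power point.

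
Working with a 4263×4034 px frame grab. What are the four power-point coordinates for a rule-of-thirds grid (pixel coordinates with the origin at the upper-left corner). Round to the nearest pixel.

(1421, 1345), (2842, 1345), (1421, 2689), (2842, 2689)

One third of 4263 is 1421; one third of 4034 is 1344.67.
Vertical third lines at x = 1421 and x = 2842; horizontal third lines at y = 1345 and y = 2689.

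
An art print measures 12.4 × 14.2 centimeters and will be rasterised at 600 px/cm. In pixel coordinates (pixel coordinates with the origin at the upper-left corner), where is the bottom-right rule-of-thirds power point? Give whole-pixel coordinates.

In pixels the canvas is 12.4 × 600 = 7440 wide and 14.2 × 600 = 8520 tall.
The bottom-right point is two-thirds across and two-thirds down:
x = 2 × 7440/3 ≈ 4960; y = 2 × 8520/3 ≈ 5680.

(4960, 5680)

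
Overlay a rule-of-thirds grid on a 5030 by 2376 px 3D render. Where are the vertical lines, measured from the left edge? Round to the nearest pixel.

5030 / 3 = 1676.67, so the vertical lines sit at one and two thirds of 5030.

x = 1677 px and x = 3353 px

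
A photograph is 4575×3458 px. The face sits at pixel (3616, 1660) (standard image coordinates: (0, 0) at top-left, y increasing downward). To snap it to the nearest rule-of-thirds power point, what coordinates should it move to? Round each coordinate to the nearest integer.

x = 3050 px, y = 1153 px

Third lines: x ∈ {1525, 3050}, y ∈ {1153, 2305}.
3616 is closer to x = 3050; 1660 is closer to y = 1153.
So the nearest intersection is the upper-right power point.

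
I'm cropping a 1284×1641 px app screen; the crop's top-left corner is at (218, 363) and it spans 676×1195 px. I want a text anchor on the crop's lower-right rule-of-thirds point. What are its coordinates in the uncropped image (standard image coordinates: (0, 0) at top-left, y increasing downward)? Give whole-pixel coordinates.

One third of the crop width 676 is 225.33 px.
One third of the crop height 1195 is 398.33 px.
The lower-right point is two-thirds across and two-thirds down within the crop:
x = 218 + 2 × 225.33 ≈ 669; y = 363 + 2 × 398.33 ≈ 1160.

(669, 1160)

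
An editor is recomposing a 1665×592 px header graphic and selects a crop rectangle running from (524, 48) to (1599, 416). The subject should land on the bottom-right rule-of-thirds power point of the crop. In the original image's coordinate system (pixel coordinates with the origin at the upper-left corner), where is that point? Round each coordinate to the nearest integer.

Crop width = 1599 − 524 = 1075 px; one third is 358.33 px.
Crop height = 416 − 48 = 368 px; one third is 122.67 px.
The bottom-right point is two-thirds across and two-thirds down within the crop:
x = 524 + 2 × 358.33 ≈ 1241; y = 48 + 2 × 122.67 ≈ 293.

x = 1241 px, y = 293 px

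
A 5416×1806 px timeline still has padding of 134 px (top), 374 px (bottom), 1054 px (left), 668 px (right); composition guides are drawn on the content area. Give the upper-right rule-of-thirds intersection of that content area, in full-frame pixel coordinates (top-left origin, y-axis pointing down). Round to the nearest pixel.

Content width = 5416 − 1054 − 668 = 3694 px; content height = 1806 − 134 − 374 = 1298 px.
Upper-right is two-thirds across and one-third down within the content area.
x = 1054 + 2 × 3694/3 = 1054 + 2462.67 ≈ 3517
y = 134 + 1 × 1298/3 = 134 + 432.67 ≈ 567

x = 3517 px, y = 567 px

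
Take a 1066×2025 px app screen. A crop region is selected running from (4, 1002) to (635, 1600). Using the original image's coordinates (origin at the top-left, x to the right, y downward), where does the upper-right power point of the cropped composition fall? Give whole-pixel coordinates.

Crop width = 635 − 4 = 631 px; one third is 210.33 px.
Crop height = 1600 − 1002 = 598 px; one third is 199.33 px.
The upper-right point is two-thirds across and one-third down within the crop:
x = 4 + 2 × 210.33 ≈ 425; y = 1002 + 1 × 199.33 ≈ 1201.

(425, 1201)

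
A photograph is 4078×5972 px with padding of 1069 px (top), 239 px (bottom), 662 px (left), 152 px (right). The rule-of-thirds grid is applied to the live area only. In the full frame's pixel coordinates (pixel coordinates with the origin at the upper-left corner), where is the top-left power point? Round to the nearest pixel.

Content width = 4078 − 662 − 152 = 3264 px; content height = 5972 − 1069 − 239 = 4664 px.
Top-left is one-third across and one-third down within the live area.
x = 662 + 1 × 3264/3 = 662 + 1088.00 ≈ 1750
y = 1069 + 1 × 4664/3 = 1069 + 1554.67 ≈ 2624

(1750, 2624)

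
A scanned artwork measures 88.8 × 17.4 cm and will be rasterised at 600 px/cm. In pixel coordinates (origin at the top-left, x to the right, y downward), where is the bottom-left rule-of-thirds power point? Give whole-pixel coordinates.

In pixels the canvas is 88.8 × 600 = 53280 wide and 17.4 × 600 = 10440 tall.
The bottom-left point is one-third across and two-thirds down:
x = 1 × 53280/3 ≈ 17760; y = 2 × 10440/3 ≈ 6960.

(17760, 6960)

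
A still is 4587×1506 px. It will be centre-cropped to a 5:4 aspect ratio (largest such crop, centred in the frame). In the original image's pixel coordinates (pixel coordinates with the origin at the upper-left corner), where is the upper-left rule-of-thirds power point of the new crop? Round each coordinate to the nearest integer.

x = 1980 px, y = 502 px

4587/1506 > 5/4, so the 5:4 crop keeps the full height 1506 and trims width to 1506 × 5/4 = 1882.50 px.
Left offset = (4587 − 1882.50)/2 = 1352.25 px; top offset = 0.
Upper-left is one-third across and one-third down within the crop:
x = 1352.25 + 1 × 1882.50/3 ≈ 1980; y = 0.00 + 1 × 1506.00/3 ≈ 502.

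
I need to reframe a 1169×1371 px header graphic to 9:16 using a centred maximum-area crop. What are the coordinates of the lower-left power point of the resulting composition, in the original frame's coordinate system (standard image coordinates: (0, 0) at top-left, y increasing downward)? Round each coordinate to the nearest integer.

1169/1371 > 9/16, so the 9:16 crop keeps the full height 1371 and trims width to 1371 × 9/16 = 771.19 px.
Left offset = (1169 − 771.19)/2 = 198.91 px; top offset = 0.
Lower-left is one-third across and two-thirds down within the crop:
x = 198.91 + 1 × 771.19/3 ≈ 456; y = 0.00 + 2 × 1371.00/3 ≈ 914.

(456, 914)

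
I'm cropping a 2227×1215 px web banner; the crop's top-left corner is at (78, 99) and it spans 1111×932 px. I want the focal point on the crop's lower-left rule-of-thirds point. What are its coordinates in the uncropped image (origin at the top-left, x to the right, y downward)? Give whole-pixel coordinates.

One third of the crop width 1111 is 370.33 px.
One third of the crop height 932 is 310.67 px.
The lower-left point is one-third across and two-thirds down within the crop:
x = 78 + 1 × 370.33 ≈ 448; y = 99 + 2 × 310.67 ≈ 720.

x = 448 px, y = 720 px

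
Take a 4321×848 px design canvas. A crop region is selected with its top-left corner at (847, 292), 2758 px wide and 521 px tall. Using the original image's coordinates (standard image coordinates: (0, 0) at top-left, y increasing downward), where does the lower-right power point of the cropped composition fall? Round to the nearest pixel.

One third of the crop width 2758 is 919.33 px.
One third of the crop height 521 is 173.67 px.
The lower-right point is two-thirds across and two-thirds down within the crop:
x = 847 + 2 × 919.33 ≈ 2686; y = 292 + 2 × 173.67 ≈ 639.

x = 2686 px, y = 639 px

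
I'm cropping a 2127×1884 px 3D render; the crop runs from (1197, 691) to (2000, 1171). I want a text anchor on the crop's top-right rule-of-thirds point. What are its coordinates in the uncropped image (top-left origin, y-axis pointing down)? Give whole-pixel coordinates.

(1732, 851)

Crop width = 2000 − 1197 = 803 px; one third is 267.67 px.
Crop height = 1171 − 691 = 480 px; one third is 160.00 px.
The top-right point is two-thirds across and one-third down within the crop:
x = 1197 + 2 × 267.67 ≈ 1732; y = 691 + 1 × 160.00 ≈ 851.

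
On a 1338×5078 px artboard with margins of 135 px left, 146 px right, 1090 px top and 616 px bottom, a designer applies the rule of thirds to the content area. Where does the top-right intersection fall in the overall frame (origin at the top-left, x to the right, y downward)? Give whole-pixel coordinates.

Content width = 1338 − 135 − 146 = 1057 px; content height = 5078 − 1090 − 616 = 3372 px.
Top-right is two-thirds across and one-third down within the content area.
x = 135 + 2 × 1057/3 = 135 + 704.67 ≈ 840
y = 1090 + 1 × 3372/3 = 1090 + 1124.00 ≈ 2214

x = 840 px, y = 2214 px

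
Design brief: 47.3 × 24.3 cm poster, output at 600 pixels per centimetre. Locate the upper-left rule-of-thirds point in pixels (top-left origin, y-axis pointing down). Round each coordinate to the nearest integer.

x = 9460 px, y = 4860 px

In pixels the canvas is 47.3 × 600 = 28380 wide and 24.3 × 600 = 14580 tall.
The upper-left point is one-third across and one-third down:
x = 1 × 28380/3 ≈ 9460; y = 1 × 14580/3 ≈ 4860.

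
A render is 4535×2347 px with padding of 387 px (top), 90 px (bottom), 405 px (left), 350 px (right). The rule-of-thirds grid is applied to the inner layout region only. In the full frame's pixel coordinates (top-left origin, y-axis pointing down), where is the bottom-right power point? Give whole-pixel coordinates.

x = 2925 px, y = 1634 px

Content width = 4535 − 405 − 350 = 3780 px; content height = 2347 − 387 − 90 = 1870 px.
Bottom-right is two-thirds across and two-thirds down within the inner layout region.
x = 405 + 2 × 3780/3 = 405 + 2520.00 ≈ 2925
y = 387 + 2 × 1870/3 = 387 + 1246.67 ≈ 1634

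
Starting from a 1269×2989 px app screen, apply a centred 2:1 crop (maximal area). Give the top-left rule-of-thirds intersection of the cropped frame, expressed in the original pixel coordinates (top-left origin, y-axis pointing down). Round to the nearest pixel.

x = 423 px, y = 1389 px

1269/2989 < 2/1, so the 2:1 crop keeps the full width 1269 and trims height to 1269 × 1/2 = 634.50 px.
Top offset = (2989 − 634.50)/2 = 1177.25 px; left offset = 0.
Top-left is one-third across and one-third down within the crop:
x = 0.00 + 1 × 1269.00/3 ≈ 423; y = 1177.25 + 1 × 634.50/3 ≈ 1389.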